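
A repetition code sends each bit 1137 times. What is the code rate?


Rate = k/n = 1/1137

1/1137


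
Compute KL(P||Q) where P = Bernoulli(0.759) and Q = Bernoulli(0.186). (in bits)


KL = p*log2(p/q) + (1-p)*log2((1-p)/(1-q)) = 0.759*log2(0.759/0.186) + 0.241*log2(0.241/0.814) = 1.1167

1.1167 bits


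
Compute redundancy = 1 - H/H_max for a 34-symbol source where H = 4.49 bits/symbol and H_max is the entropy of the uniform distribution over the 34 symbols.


H_max = log2(K) = log2(34) = 5.0875 bits/symbol. Redundancy = 1 - H/H_max = 1 - 4.49/5.0875 = 1 - 0.8826 = 0.1174

0.1174


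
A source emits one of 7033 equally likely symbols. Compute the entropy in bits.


H = log2(n) = log2(7033) = 12.7799

12.7799 bits


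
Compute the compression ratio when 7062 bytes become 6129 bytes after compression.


Ratio = original / compressed = 7062 / 6129 = 1.1522

1.1522


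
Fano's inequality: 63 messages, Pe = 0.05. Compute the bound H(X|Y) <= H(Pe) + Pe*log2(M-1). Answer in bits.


H(Pe) = -Pe*log2(Pe) - (1-Pe)*log2(1-Pe) = -0.05*log2(0.05) - 0.95*log2(0.95) = 0.216096 + 0.070301 = 0.2864. Pe*log2(M-1) = 0.05*log2(62) = 0.297710. Bound = H(Pe) + Pe*log2(M-1) = 0.216096 + 0.070301 + 0.297710 = 0.5841

0.5841 bits


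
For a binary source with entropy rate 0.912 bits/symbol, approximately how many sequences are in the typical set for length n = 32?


log2|A_typical| = nH = 32 * 0.912 = 29.184, so |A_typical| ~ 2^29.184 = 6.099e+08

6.099e+08


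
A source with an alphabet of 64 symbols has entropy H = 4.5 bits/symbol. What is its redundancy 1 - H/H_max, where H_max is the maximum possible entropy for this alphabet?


H_max = log2(K) = log2(64) = 6.0 bits/symbol. Redundancy = 1 - H/H_max = 1 - 4.5/6.0 = 1 - 0.75 = 0.25

0.25


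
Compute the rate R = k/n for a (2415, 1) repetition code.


Rate = k/n = 1/2415

1/2415


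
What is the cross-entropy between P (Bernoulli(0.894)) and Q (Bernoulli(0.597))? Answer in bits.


H(P,Q) = -p*log2(q) - (1-p)*log2(1-q). -0.894*log2(0.597) = 0.665312; -0.106*log2(0.403) = 0.138982. H(P,Q) = 0.665312 + 0.138982 = 0.8043

0.8043 bits


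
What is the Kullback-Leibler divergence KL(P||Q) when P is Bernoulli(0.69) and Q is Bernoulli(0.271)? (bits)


KL = p*log2(p/q) + (1-p)*log2((1-p)/(1-q)) = 0.69*log2(0.69/0.271) + 0.31*log2(0.31/0.729) = 0.5479

0.5479 bits


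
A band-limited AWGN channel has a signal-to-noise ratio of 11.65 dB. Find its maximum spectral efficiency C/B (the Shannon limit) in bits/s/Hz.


SNR_linear = 10^(11.65/10) = 14.6218; C/B = log2(1 + SNR_linear) = log2(1 + 14.6218) = 3.9655

3.9655 bits/s/Hz


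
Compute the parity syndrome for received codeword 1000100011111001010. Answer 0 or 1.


Syndrome = XOR of all bits = 1 XOR 0 XOR 0 XOR 0 XOR 1 XOR 0 XOR 0 XOR 0 XOR 1 XOR 1 XOR 1 XOR 1 XOR 1 XOR 0 XOR 0 XOR 1 XOR 0 XOR 1 XOR 0 = 1

1


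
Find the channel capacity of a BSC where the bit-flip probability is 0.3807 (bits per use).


H(p) = -p*log2(p) - (1-p)*log2(1-p) = -0.3807*log2(0.3807) - 0.6193*log2(0.6193) = 0.530419 + 0.428116 = 0.9585. C = 1 - H(p) = 1 - 0.9585 = 0.0415

0.0415 bits


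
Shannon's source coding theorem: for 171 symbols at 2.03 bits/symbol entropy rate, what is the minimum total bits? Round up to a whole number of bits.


Minimum bits >= n * H = 171 * 2.03 = 347.13, rounded up to a whole number of bits = 348

348 bits


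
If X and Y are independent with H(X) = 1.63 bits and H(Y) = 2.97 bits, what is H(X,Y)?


For independent variables, H(X,Y) = H(X) + H(Y) = 1.63 + 2.97 = 4.6

4.6 bits


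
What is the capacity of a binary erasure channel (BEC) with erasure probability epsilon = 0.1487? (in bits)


C = 1 - epsilon = 1 - 0.1487 = 0.8513

0.8513 bits


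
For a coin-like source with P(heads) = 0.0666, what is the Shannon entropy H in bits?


H = -p*log2(p) - (1-p)*log2(1-p). -0.0666*log2(0.0666) = 0.260295; -0.9334*log2(0.9334) = 0.092810. H = 0.260295 + 0.092810 = 0.3531

0.3531 bits


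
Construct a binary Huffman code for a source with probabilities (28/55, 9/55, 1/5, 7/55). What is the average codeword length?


Huffman construction (repeatedly merge the two least-probable nodes; each merge adds 1 bit to every symbol beneath it): 7/55 + 9/55 = 16/55; 1/5 + 16/55 = 27/55; 27/55 + 28/55 = 1. Resulting codeword lengths (in the order the probabilities were given): (1, 3, 2, 3). L_avg = sum(p_i * l_i) = 28/55*1 + 9/55*3 + 1/5*2 + 7/55*3 = 98/55 = 1.7818

1.7818 bits


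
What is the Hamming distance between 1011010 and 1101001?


Count differing positions: . ^ ^ . . ^ ^ = 4 differences

4


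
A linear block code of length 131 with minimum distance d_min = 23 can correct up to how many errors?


Correction capability = floor((d-1)/2) = floor((23-1)/2) = 11

11 errors


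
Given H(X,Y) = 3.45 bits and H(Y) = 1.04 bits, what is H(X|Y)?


H(X|Y) = H(X,Y) - H(Y) = 3.45 - 1.04 = 2.41

2.41 bits


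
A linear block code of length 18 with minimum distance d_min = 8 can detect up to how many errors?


Detection capability = d_min - 1 = 8 - 1 = 7

7 errors


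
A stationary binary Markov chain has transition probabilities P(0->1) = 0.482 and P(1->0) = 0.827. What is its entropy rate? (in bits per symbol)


Stationary distribution: pi_0 = p10/(p01+p10) = 0.6318, pi_1 = 0.3682. Entropy rate H' = pi_0*H(p01) + pi_1*H(p10) = 0.6318*0.9991 + 0.3682*0.6645 = 0.8759

0.8759 bits/symbol


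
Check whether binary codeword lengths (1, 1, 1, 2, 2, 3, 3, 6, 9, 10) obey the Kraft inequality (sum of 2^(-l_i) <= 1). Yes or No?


Kraft sum = sum(2^(-l_i)) = 2.2686, need <= 1. Result: violated (a binary prefix-free code with these lengths cannot exist)

No


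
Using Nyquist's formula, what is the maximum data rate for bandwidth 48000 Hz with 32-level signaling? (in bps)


Rate = 2 * B * log2(M) = 2 * 48000 * 5.0 = 480000.0

480000.0 bps


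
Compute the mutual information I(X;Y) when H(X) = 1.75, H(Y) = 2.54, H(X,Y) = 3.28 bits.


I(X;Y) = H(X) + H(Y) - H(X,Y) = 1.75 + 2.54 - 3.28 = 1.01

1.01 bits


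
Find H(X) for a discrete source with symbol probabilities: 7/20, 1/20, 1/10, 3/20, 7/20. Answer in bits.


H = -sum(p_i * log2(p_i)). Terms: -(7/20)*log2(7/20) = 0.530101; -(1/20)*log2(1/20) = 0.216096; -(1/10)*log2(1/10) = 0.332193; -(3/20)*log2(3/20) = 0.410545; -(7/20)*log2(7/20) = 0.530101. H = 0.530101 + 0.216096 + 0.332193 + 0.410545 + 0.530101 = 2.019

2.019 bits


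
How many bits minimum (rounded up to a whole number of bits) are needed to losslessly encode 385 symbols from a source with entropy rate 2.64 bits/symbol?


Minimum bits >= n * H = 385 * 2.64 = 1016.4, rounded up to a whole number of bits = 1017

1017 bits


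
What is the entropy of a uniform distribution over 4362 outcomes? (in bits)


H = log2(n) = log2(4362) = 12.0908

12.0908 bits


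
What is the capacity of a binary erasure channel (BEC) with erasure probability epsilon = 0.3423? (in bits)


C = 1 - epsilon = 1 - 0.3423 = 0.6577

0.6577 bits


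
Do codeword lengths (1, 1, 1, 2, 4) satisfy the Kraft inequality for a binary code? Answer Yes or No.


Kraft sum = sum(2^(-l_i)) = 1.8125, need <= 1. Result: violated (a binary prefix-free code with these lengths cannot exist)

No


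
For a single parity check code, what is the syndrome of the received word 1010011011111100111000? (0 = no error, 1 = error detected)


Syndrome = XOR of all bits = 1 XOR 0 XOR 1 XOR 0 XOR 0 XOR 1 XOR 1 XOR 0 XOR 1 XOR 1 XOR 1 XOR 1 XOR 1 XOR 1 XOR 0 XOR 0 XOR 1 XOR 1 XOR 1 XOR 0 XOR 0 XOR 0 = 1

1


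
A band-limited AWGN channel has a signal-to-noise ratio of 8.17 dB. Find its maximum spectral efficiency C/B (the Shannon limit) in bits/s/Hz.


SNR_linear = 10^(8.17/10) = 6.5615; C/B = log2(1 + SNR_linear) = log2(1 + 6.5615) = 2.9187

2.9187 bits/s/Hz


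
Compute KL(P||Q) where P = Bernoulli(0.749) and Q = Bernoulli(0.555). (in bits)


KL = p*log2(p/q) + (1-p)*log2((1-p)/(1-q)) = 0.749*log2(0.749/0.555) + 0.251*log2(0.251/0.445) = 0.1166

0.1166 bits


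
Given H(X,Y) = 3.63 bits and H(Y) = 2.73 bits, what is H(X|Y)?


H(X|Y) = H(X,Y) - H(Y) = 3.63 - 2.73 = 0.9

0.9 bits


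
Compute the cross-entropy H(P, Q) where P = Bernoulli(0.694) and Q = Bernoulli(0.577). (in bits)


H(P,Q) = -p*log2(q) - (1-p)*log2(1-q). -0.694*log2(0.577) = 0.550590; -0.306*log2(0.423) = 0.379829. H(P,Q) = 0.550590 + 0.379829 = 0.9304

0.9304 bits


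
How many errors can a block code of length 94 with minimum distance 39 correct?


Correction capability = floor((d-1)/2) = floor((39-1)/2) = 19

19 errors


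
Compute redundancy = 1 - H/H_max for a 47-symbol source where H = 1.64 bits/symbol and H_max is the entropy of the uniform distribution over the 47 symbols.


H_max = log2(K) = log2(47) = 5.5546 bits/symbol. Redundancy = 1 - H/H_max = 1 - 1.64/5.5546 = 1 - 0.2953 = 0.7047

0.7047


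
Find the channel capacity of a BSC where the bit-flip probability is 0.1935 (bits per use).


H(p) = -p*log2(p) - (1-p)*log2(1-p) = -0.1935*log2(0.1935) - 0.8065*log2(0.8065) = 0.458517 + 0.250219 = 0.7087. C = 1 - H(p) = 1 - 0.7087 = 0.2913

0.2913 bits


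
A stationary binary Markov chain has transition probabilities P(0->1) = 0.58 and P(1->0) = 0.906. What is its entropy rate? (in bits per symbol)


Stationary distribution: pi_0 = p10/(p01+p10) = 0.6097, pi_1 = 0.3903. Entropy rate H' = pi_0*H(p01) + pi_1*H(p10) = 0.6097*0.9815 + 0.3903*0.4497 = 0.7739

0.7739 bits/symbol


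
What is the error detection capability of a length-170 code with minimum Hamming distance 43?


Detection capability = d_min - 1 = 43 - 1 = 42

42 errors


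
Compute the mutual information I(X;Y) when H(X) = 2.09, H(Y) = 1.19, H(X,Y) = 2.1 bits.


I(X;Y) = H(X) + H(Y) - H(X,Y) = 2.09 + 1.19 - 2.1 = 1.18

1.18 bits


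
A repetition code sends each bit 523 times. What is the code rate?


Rate = k/n = 1/523

1/523


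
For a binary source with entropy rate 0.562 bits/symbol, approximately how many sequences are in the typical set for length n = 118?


log2|A_typical| = nH = 118 * 0.562 = 66.316, so |A_typical| ~ 2^66.316 = 9.186e+19

9.186e+19


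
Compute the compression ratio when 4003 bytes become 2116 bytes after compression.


Ratio = original / compressed = 4003 / 2116 = 1.8918

1.8918


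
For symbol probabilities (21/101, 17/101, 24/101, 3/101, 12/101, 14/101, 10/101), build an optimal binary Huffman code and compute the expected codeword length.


Huffman construction (repeatedly merge the two least-probable nodes; each merge adds 1 bit to every symbol beneath it): 3/101 + 10/101 = 13/101; 12/101 + 13/101 = 25/101; 14/101 + 17/101 = 31/101; 21/101 + 24/101 = 45/101; 25/101 + 31/101 = 56/101; 45/101 + 56/101 = 1. Resulting codeword lengths (in the order the probabilities were given): (2, 3, 2, 4, 3, 3, 4). L_avg = sum(p_i * l_i) = 21/101*2 + 17/101*3 + 24/101*2 + 3/101*4 + 12/101*3 + 14/101*3 + 10/101*4 = 271/101 = 2.6832

2.6832 bits


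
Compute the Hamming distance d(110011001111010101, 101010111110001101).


Count differing positions: . ^ ^ . . ^ ^ ^ . . . ^ . ^ ^ . . . = 8 differences

8


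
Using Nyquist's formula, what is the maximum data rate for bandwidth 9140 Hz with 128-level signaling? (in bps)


Rate = 2 * B * log2(M) = 2 * 9140 * 7.0 = 127960.0

127960.0 bps


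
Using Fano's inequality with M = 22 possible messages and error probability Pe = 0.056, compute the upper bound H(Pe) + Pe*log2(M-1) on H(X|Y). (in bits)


H(Pe) = -Pe*log2(Pe) - (1-Pe)*log2(1-Pe) = -0.056*log2(0.056) - 0.944*log2(0.944) = 0.232872 + 0.078485 = 0.3114. Pe*log2(M-1) = 0.056*log2(21) = 0.245970. Bound = H(Pe) + Pe*log2(M-1) = 0.232872 + 0.078485 + 0.245970 = 0.5573

0.5573 bits


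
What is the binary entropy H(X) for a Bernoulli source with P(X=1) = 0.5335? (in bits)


H = -p*log2(p) - (1-p)*log2(1-p). -0.5335*log2(0.5335) = 0.483586; -0.4665*log2(0.4665) = 0.513174. H = 0.483586 + 0.513174 = 0.9968

0.9968 bits


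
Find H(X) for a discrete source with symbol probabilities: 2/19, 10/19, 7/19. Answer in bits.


H = -sum(p_i * log2(p_i)). Terms: -(2/19)*log2(2/19) = 0.341887; -(10/19)*log2(10/19) = 0.487368; -(7/19)*log2(7/19) = 0.530737. H = 0.341887 + 0.487368 + 0.530737 = 1.36

1.36 bits


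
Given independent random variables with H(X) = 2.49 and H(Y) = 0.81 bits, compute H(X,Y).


For independent variables, H(X,Y) = H(X) + H(Y) = 2.49 + 0.81 = 3.3

3.3 bits


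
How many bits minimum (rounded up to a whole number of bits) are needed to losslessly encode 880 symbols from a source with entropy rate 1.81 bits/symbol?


Minimum bits >= n * H = 880 * 1.81 = 1592.8, rounded up to a whole number of bits = 1593

1593 bits


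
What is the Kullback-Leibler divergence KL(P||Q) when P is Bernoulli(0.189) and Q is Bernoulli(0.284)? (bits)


KL = p*log2(p/q) + (1-p)*log2((1-p)/(1-q)) = 0.189*log2(0.189/0.284) + 0.811*log2(0.811/0.716) = 0.0347

0.0347 bits


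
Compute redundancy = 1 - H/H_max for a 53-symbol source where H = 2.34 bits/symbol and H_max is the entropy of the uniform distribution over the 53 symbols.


H_max = log2(K) = log2(53) = 5.7279 bits/symbol. Redundancy = 1 - H/H_max = 1 - 2.34/5.7279 = 1 - 0.4085 = 0.5915

0.5915


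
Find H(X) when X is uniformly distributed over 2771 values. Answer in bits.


H = log2(n) = log2(2771) = 11.4362

11.4362 bits


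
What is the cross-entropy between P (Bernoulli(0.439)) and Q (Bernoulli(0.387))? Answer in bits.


H(P,Q) = -p*log2(q) - (1-p)*log2(1-q). -0.439*log2(0.387) = 0.601252; -0.561*log2(0.613) = 0.396089. H(P,Q) = 0.601252 + 0.396089 = 0.9973

0.9973 bits


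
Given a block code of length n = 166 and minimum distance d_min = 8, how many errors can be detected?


Detection capability = d_min - 1 = 8 - 1 = 7

7 errors


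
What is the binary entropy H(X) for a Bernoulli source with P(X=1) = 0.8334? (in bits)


H = -p*log2(p) - (1-p)*log2(1-p). -0.8334*log2(0.8334) = 0.219117; -0.1666*log2(0.1666) = 0.430751. H = 0.219117 + 0.430751 = 0.6499

0.6499 bits


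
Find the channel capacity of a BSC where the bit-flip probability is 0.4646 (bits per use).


H(p) = -p*log2(p) - (1-p)*log2(1-p) = -0.4646*log2(0.4646) - 0.5354*log2(0.5354) = 0.513819 + 0.482562 = 0.9964. C = 1 - H(p) = 1 - 0.9964 = 0.0036

0.0036 bits


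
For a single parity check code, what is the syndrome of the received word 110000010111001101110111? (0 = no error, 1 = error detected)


Syndrome = XOR of all bits = 1 XOR 1 XOR 0 XOR 0 XOR 0 XOR 0 XOR 0 XOR 1 XOR 0 XOR 1 XOR 1 XOR 1 XOR 0 XOR 0 XOR 1 XOR 1 XOR 0 XOR 1 XOR 1 XOR 1 XOR 0 XOR 1 XOR 1 XOR 1 = 0

0


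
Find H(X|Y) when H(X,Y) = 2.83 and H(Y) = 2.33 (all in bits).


H(X|Y) = H(X,Y) - H(Y) = 2.83 - 2.33 = 0.5

0.5 bits


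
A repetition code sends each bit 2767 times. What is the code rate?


Rate = k/n = 1/2767

1/2767


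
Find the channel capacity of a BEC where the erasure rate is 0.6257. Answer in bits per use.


C = 1 - epsilon = 1 - 0.6257 = 0.3743

0.3743 bits


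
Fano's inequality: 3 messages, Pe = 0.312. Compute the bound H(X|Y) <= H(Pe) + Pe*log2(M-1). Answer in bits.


H(Pe) = -Pe*log2(Pe) - (1-Pe)*log2(1-Pe) = -0.312*log2(0.312) - 0.688*log2(0.688) = 0.524279 + 0.371189 = 0.8955. Pe*log2(M-1) = 0.312*log2(2) = 0.312000. Bound = H(Pe) + Pe*log2(M-1) = 0.524279 + 0.371189 + 0.312000 = 1.2075

1.2075 bits


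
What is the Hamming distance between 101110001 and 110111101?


Count differing positions: . ^ ^ . . ^ ^ . . = 4 differences

4


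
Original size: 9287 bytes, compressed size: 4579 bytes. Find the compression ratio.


Ratio = original / compressed = 9287 / 4579 = 2.0282

2.0282


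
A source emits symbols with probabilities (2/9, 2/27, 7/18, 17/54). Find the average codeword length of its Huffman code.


Huffman construction (repeatedly merge the two least-probable nodes; each merge adds 1 bit to every symbol beneath it): 2/27 + 2/9 = 8/27; 8/27 + 17/54 = 11/18; 7/18 + 11/18 = 1. Resulting codeword lengths (in the order the probabilities were given): (3, 3, 1, 2). L_avg = sum(p_i * l_i) = 2/9*3 + 2/27*3 + 7/18*1 + 17/54*2 = 103/54 = 1.9074

1.9074 bits


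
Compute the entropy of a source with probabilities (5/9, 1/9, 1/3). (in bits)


H = -sum(p_i * log2(p_i)). Terms: -(5/9)*log2(5/9) = 0.471109; -(1/9)*log2(1/9) = 0.352214; -(1/3)*log2(1/3) = 0.528321. H = 0.471109 + 0.352214 + 0.528321 = 1.3516

1.3516 bits


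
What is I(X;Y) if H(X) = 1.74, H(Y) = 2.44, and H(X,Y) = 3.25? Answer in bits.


I(X;Y) = H(X) + H(Y) - H(X,Y) = 1.74 + 2.44 - 3.25 = 0.93

0.93 bits


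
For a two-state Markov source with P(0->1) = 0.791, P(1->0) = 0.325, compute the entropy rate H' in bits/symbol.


Stationary distribution: pi_0 = p10/(p01+p10) = 0.2912, pi_1 = 0.7088. Entropy rate H' = pi_0*H(p01) + pi_1*H(p10) = 0.2912*0.7396 + 0.7088*0.9097 = 0.8602

0.8602 bits/symbol


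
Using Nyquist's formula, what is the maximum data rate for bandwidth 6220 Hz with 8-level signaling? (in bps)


Rate = 2 * B * log2(M) = 2 * 6220 * 3.0 = 37320.0

37320.0 bps


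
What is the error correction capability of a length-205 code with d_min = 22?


Correction capability = floor((d-1)/2) = floor((22-1)/2) = 10

10 errors


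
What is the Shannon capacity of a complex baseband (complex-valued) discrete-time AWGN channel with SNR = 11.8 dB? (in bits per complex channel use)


SNR_linear = 10^(11.8/10) = 15.1356; C = log2(1 + SNR_linear) = log2(1 + 15.1356) = 4.0122

4.0122 bits/channel use


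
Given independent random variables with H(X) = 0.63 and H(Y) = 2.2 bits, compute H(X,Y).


For independent variables, H(X,Y) = H(X) + H(Y) = 0.63 + 2.2 = 2.83

2.83 bits


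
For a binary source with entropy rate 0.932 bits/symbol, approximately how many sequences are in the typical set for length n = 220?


log2|A_typical| = nH = 220 * 0.932 = 205.04, so |A_typical| ~ 2^205.04 = 5.287e+61

5.287e+61


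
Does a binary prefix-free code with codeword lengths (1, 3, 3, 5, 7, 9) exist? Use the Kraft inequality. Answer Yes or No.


Kraft sum = sum(2^(-l_i)) = 0.791, need <= 1. Result: satisfied (a binary prefix-free code with these lengths exists)

Yes


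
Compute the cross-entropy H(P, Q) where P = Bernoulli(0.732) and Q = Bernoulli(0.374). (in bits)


H(P,Q) = -p*log2(q) - (1-p)*log2(1-q). -0.732*log2(0.374) = 1.038627; -0.268*log2(0.626) = 0.181105. H(P,Q) = 1.038627 + 0.181105 = 1.2197

1.2197 bits


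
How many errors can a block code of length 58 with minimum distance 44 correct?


Correction capability = floor((d-1)/2) = floor((44-1)/2) = 21

21 errors


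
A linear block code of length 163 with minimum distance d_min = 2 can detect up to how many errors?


Detection capability = d_min - 1 = 2 - 1 = 1

1 errors


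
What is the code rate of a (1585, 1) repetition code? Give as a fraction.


Rate = k/n = 1/1585

1/1585


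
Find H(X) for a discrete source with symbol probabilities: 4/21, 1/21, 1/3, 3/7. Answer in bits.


H = -sum(p_i * log2(p_i)). Terms: -(4/21)*log2(4/21) = 0.455680; -(1/21)*log2(1/21) = 0.209158; -(1/3)*log2(1/3) = 0.528321; -(3/7)*log2(3/7) = 0.523882. H = 0.455680 + 0.209158 + 0.528321 + 0.523882 = 1.717

1.717 bits


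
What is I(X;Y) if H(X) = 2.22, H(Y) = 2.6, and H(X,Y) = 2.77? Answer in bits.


I(X;Y) = H(X) + H(Y) - H(X,Y) = 2.22 + 2.6 - 2.77 = 2.05

2.05 bits


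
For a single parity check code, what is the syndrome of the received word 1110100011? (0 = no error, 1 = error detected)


Syndrome = XOR of all bits = 1 XOR 1 XOR 1 XOR 0 XOR 1 XOR 0 XOR 0 XOR 0 XOR 1 XOR 1 = 0

0


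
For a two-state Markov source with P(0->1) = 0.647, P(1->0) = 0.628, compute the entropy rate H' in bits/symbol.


Stationary distribution: pi_0 = p10/(p01+p10) = 0.4925, pi_1 = 0.5075. Entropy rate H' = pi_0*H(p01) + pi_1*H(p10) = 0.4925*0.9367 + 0.5075*0.9522 = 0.9446

0.9446 bits/symbol


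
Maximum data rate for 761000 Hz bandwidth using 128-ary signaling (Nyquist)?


Rate = 2 * B * log2(M) = 2 * 761000 * 7.0 = 10654000.0

10654000.0 bps


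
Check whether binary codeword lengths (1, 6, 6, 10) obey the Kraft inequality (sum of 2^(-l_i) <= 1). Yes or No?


Kraft sum = sum(2^(-l_i)) = 0.5322, need <= 1. Result: satisfied (a binary prefix-free code with these lengths exists)

Yes


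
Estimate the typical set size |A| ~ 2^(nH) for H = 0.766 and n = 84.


log2|A_typical| = nH = 84 * 0.766 = 64.344, so |A_typical| ~ 2^64.344 = 2.341e+19

2.341e+19


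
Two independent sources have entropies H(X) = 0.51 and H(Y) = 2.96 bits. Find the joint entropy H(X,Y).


For independent variables, H(X,Y) = H(X) + H(Y) = 0.51 + 2.96 = 3.47

3.47 bits


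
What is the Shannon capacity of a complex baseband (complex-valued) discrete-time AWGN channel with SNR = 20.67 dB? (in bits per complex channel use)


SNR_linear = 10^(20.67/10) = 116.681; C = log2(1 + SNR_linear) = log2(1 + 116.681) = 6.8787

6.8787 bits/channel use


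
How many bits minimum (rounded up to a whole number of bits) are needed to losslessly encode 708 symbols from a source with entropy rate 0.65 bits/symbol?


Minimum bits >= n * H = 708 * 0.65 = 460.2, rounded up to a whole number of bits = 461

461 bits


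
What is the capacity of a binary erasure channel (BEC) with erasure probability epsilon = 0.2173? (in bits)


C = 1 - epsilon = 1 - 0.2173 = 0.7827

0.7827 bits


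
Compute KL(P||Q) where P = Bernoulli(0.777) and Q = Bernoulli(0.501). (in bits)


KL = p*log2(p/q) + (1-p)*log2((1-p)/(1-q)) = 0.777*log2(0.777/0.501) + 0.223*log2(0.223/0.499) = 0.2328

0.2328 bits


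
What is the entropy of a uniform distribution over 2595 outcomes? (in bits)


H = log2(n) = log2(2595) = 11.3415

11.3415 bits


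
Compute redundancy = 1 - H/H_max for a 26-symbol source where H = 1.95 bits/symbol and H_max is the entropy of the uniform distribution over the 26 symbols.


H_max = log2(K) = log2(26) = 4.7004 bits/symbol. Redundancy = 1 - H/H_max = 1 - 1.95/4.7004 = 1 - 0.4149 = 0.5851

0.5851


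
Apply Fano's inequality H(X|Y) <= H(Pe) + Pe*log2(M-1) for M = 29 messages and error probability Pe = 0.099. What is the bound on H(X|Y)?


H(Pe) = -Pe*log2(Pe) - (1-Pe)*log2(1-Pe) = -0.099*log2(0.099) - 0.901*log2(0.901) = 0.330306 + 0.135511 = 0.4658. Pe*log2(M-1) = 0.099*log2(28) = 0.475928. Bound = H(Pe) + Pe*log2(M-1) = 0.330306 + 0.135511 + 0.475928 = 0.9417

0.9417 bits


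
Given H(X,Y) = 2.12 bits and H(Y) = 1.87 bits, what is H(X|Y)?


H(X|Y) = H(X,Y) - H(Y) = 2.12 - 1.87 = 0.25

0.25 bits


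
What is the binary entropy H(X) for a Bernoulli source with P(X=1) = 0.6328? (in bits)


H = -p*log2(p) - (1-p)*log2(1-p). -0.6328*log2(0.6328) = 0.417761; -0.3672*log2(0.3672) = 0.530737. H = 0.417761 + 0.530737 = 0.9485

0.9485 bits


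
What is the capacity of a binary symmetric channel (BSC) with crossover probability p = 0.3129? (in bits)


H(p) = -p*log2(p) - (1-p)*log2(1-p) = -0.3129*log2(0.3129) - 0.6871*log2(0.6871) = 0.524491 + 0.372001 = 0.8965. C = 1 - H(p) = 1 - 0.8965 = 0.1035

0.1035 bits


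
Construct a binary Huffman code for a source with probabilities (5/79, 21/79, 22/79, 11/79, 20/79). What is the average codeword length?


Huffman construction (repeatedly merge the two least-probable nodes; each merge adds 1 bit to every symbol beneath it): 5/79 + 11/79 = 16/79; 16/79 + 20/79 = 36/79; 21/79 + 22/79 = 43/79; 36/79 + 43/79 = 1. Resulting codeword lengths (in the order the probabilities were given): (3, 2, 2, 3, 2). L_avg = sum(p_i * l_i) = 5/79*3 + 21/79*2 + 22/79*2 + 11/79*3 + 20/79*2 = 174/79 = 2.2025

2.2025 bits


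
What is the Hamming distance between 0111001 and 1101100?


Count differing positions: ^ . ^ . ^ . ^ = 4 differences

4


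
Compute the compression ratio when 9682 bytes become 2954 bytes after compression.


Ratio = original / compressed = 9682 / 2954 = 3.2776

3.2776


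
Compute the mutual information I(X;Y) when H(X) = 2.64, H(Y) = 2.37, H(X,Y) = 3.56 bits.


I(X;Y) = H(X) + H(Y) - H(X,Y) = 2.64 + 2.37 - 3.56 = 1.45

1.45 bits


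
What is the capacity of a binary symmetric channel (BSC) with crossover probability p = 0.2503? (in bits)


H(p) = -p*log2(p) - (1-p)*log2(1-p) = -0.2503*log2(0.2503) - 0.7497*log2(0.7497) = 0.500167 + 0.311586 = 0.8118. C = 1 - H(p) = 1 - 0.8118 = 0.1882

0.1882 bits


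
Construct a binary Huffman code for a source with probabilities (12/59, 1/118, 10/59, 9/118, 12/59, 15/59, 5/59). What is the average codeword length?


Huffman construction (repeatedly merge the two least-probable nodes; each merge adds 1 bit to every symbol beneath it): 1/118 + 9/118 = 5/59; 5/59 + 5/59 = 10/59; 10/59 + 10/59 = 20/59; 12/59 + 12/59 = 24/59; 15/59 + 20/59 = 35/59; 24/59 + 35/59 = 1. Resulting codeword lengths (in the order the probabilities were given): (2, 5, 3, 5, 2, 2, 4). L_avg = sum(p_i * l_i) = 12/59*2 + 1/118*5 + 10/59*3 + 9/118*5 + 12/59*2 + 15/59*2 + 5/59*4 = 153/59 = 2.5932

2.5932 bits


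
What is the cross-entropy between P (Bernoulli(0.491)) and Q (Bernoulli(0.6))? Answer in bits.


H(P,Q) = -p*log2(q) - (1-p)*log2(1-q). -0.491*log2(0.6) = 0.361850; -0.509*log2(0.4) = 0.672861. H(P,Q) = 0.361850 + 0.672861 = 1.0347

1.0347 bits


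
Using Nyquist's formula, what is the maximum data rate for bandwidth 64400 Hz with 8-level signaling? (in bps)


Rate = 2 * B * log2(M) = 2 * 64400 * 3.0 = 386400.0

386400.0 bps


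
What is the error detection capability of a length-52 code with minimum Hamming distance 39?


Detection capability = d_min - 1 = 39 - 1 = 38

38 errors


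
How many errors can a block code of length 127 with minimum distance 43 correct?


Correction capability = floor((d-1)/2) = floor((43-1)/2) = 21

21 errors


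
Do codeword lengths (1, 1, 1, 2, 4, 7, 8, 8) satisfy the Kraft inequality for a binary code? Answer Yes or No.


Kraft sum = sum(2^(-l_i)) = 1.8281, need <= 1. Result: violated (a binary prefix-free code with these lengths cannot exist)

No


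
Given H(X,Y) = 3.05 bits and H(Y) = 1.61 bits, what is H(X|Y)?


H(X|Y) = H(X,Y) - H(Y) = 3.05 - 1.61 = 1.44

1.44 bits


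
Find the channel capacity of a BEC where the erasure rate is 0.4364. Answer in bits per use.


C = 1 - epsilon = 1 - 0.4364 = 0.5636

0.5636 bits


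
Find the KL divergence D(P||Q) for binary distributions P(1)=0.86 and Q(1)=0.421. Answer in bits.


KL = p*log2(p/q) + (1-p)*log2((1-p)/(1-q)) = 0.86*log2(0.86/0.421) + 0.14*log2(0.14/0.579) = 0.5995

0.5995 bits


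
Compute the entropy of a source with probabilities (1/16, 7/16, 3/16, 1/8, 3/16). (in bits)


H = -sum(p_i * log2(p_i)). Terms: -(1/16)*log2(1/16) = 0.250000; -(7/16)*log2(7/16) = 0.521782; -(3/16)*log2(3/16) = 0.452820; -(1/8)*log2(1/8) = 0.375000; -(3/16)*log2(3/16) = 0.452820. H = 0.250000 + 0.521782 + 0.452820 + 0.375000 + 0.452820 = 2.0524

2.0524 bits


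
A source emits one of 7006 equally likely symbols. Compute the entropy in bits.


H = log2(n) = log2(7006) = 12.7744

12.7744 bits


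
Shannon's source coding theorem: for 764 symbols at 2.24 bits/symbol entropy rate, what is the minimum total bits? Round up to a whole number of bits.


Minimum bits >= n * H = 764 * 2.24 = 1711.36, rounded up to a whole number of bits = 1712

1712 bits


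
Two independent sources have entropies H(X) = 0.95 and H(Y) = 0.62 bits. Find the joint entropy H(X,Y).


For independent variables, H(X,Y) = H(X) + H(Y) = 0.95 + 0.62 = 1.57

1.57 bits


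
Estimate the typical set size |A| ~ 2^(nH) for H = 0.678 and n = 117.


log2|A_typical| = nH = 117 * 0.678 = 79.326, so |A_typical| ~ 2^79.326 = 7.577e+23

7.577e+23


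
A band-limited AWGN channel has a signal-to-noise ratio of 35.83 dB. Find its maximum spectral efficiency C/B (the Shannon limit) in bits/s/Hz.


SNR_linear = 10^(35.83/10) = 3828.2474; C/B = log2(1 + SNR_linear) = log2(1 + 3828.2474) = 11.9028

11.9028 bits/s/Hz


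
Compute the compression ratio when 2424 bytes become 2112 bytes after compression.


Ratio = original / compressed = 2424 / 2112 = 1.1477

1.1477


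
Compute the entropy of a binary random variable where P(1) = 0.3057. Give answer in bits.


H = -p*log2(p) - (1-p)*log2(1-p). -0.3057*log2(0.3057) = 0.522689; -0.6943*log2(0.6943) = 0.365458. H = 0.522689 + 0.365458 = 0.8881

0.8881 bits


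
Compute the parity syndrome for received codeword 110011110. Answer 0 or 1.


Syndrome = XOR of all bits = 1 XOR 1 XOR 0 XOR 0 XOR 1 XOR 1 XOR 1 XOR 1 XOR 0 = 0

0


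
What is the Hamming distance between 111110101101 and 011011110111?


Count differing positions: ^ . . ^ . ^ . ^ ^ . ^ . = 6 differences

6


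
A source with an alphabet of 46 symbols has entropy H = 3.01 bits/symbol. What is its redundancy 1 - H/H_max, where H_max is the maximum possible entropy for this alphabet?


H_max = log2(K) = log2(46) = 5.5236 bits/symbol. Redundancy = 1 - H/H_max = 1 - 3.01/5.5236 = 1 - 0.5449 = 0.4551

0.4551


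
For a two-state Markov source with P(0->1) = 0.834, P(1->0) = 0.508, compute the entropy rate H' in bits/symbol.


Stationary distribution: pi_0 = p10/(p01+p10) = 0.3785, pi_1 = 0.6215. Entropy rate H' = pi_0*H(p01) + pi_1*H(p10) = 0.3785*0.6485 + 0.6215*0.9998 = 0.8668

0.8668 bits/symbol


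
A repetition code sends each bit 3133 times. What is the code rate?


Rate = k/n = 1/3133

1/3133


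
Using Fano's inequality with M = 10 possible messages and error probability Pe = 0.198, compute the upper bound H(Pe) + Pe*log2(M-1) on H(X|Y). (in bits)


H(Pe) = -Pe*log2(Pe) - (1-Pe)*log2(1-Pe) = -0.198*log2(0.198) - 0.802*log2(0.802) = 0.462613 + 0.255297 = 0.7179. Pe*log2(M-1) = 0.198*log2(9) = 0.627645. Bound = H(Pe) + Pe*log2(M-1) = 0.462613 + 0.255297 + 0.627645 = 1.3456

1.3456 bits


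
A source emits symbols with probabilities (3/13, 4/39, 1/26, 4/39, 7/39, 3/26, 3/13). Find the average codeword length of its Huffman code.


Huffman construction (repeatedly merge the two least-probable nodes; each merge adds 1 bit to every symbol beneath it): 1/26 + 4/39 = 11/78; 4/39 + 3/26 = 17/78; 11/78 + 7/39 = 25/78; 17/78 + 3/13 = 35/78; 3/13 + 25/78 = 43/78; 35/78 + 43/78 = 1. Resulting codeword lengths (in the order the probabilities were given): (2, 4, 4, 3, 3, 3, 2). L_avg = sum(p_i * l_i) = 3/13*2 + 4/39*4 + 1/26*4 + 4/39*3 + 7/39*3 + 3/26*3 + 3/13*2 = 209/78 = 2.6795

2.6795 bits


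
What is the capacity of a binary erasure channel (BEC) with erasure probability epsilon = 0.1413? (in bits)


C = 1 - epsilon = 1 - 0.1413 = 0.8587

0.8587 bits


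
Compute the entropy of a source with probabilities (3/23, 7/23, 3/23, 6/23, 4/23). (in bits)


H = -sum(p_i * log2(p_i)). Terms: -(3/23)*log2(3/23) = 0.383296; -(7/23)*log2(7/23) = 0.522324; -(3/23)*log2(3/23) = 0.383296; -(6/23)*log2(6/23) = 0.505722; -(4/23)*log2(4/23) = 0.438880. H = 0.383296 + 0.522324 + 0.383296 + 0.505722 + 0.438880 = 2.2335

2.2335 bits


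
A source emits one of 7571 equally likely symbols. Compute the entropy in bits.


H = log2(n) = log2(7571) = 12.8863

12.8863 bits


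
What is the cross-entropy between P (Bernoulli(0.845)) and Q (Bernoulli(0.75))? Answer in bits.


H(P,Q) = -p*log2(q) - (1-p)*log2(1-q). -0.845*log2(0.75) = 0.350707; -0.155*log2(0.25) = 0.310000. H(P,Q) = 0.350707 + 0.310000 = 0.6607

0.6607 bits


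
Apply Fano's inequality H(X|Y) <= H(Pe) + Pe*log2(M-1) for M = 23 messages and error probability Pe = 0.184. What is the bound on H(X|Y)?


H(Pe) = -Pe*log2(Pe) - (1-Pe)*log2(1-Pe) = -0.184*log2(0.184) - 0.816*log2(0.816) = 0.449369 + 0.239381 = 0.6887. Pe*log2(M-1) = 0.184*log2(22) = 0.820535. Bound = H(Pe) + Pe*log2(M-1) = 0.449369 + 0.239381 + 0.820535 = 1.5093

1.5093 bits


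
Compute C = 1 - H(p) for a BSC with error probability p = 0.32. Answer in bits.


H(p) = -p*log2(p) - (1-p)*log2(1-p) = -0.32*log2(0.32) - 0.68*log2(0.68) = 0.526034 + 0.378347 = 0.9044. C = 1 - H(p) = 1 - 0.9044 = 0.0956

0.0956 bits


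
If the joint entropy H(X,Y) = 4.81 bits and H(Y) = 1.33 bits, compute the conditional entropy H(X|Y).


H(X|Y) = H(X,Y) - H(Y) = 4.81 - 1.33 = 3.48

3.48 bits


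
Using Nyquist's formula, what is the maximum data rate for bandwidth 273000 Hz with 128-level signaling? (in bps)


Rate = 2 * B * log2(M) = 2 * 273000 * 7.0 = 3822000.0

3822000.0 bps


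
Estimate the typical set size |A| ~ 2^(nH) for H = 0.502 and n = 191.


log2|A_typical| = nH = 191 * 0.502 = 95.882, so |A_typical| ~ 2^95.882 = 7.301e+28

7.301e+28


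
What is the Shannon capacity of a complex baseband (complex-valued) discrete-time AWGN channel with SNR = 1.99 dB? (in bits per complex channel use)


SNR_linear = 10^(1.99/10) = 1.5812; C = log2(1 + SNR_linear) = log2(1 + 1.5812) = 1.3681

1.3681 bits/channel use


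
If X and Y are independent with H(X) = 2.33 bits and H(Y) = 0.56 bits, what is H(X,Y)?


For independent variables, H(X,Y) = H(X) + H(Y) = 2.33 + 0.56 = 2.89

2.89 bits


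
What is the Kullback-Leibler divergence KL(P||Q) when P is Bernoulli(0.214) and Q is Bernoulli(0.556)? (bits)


KL = p*log2(p/q) + (1-p)*log2((1-p)/(1-q)) = 0.214*log2(0.214/0.556) + 0.786*log2(0.786/0.444) = 0.3529

0.3529 bits


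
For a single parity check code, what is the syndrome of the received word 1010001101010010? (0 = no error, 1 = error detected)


Syndrome = XOR of all bits = 1 XOR 0 XOR 1 XOR 0 XOR 0 XOR 0 XOR 1 XOR 1 XOR 0 XOR 1 XOR 0 XOR 1 XOR 0 XOR 0 XOR 1 XOR 0 = 1

1


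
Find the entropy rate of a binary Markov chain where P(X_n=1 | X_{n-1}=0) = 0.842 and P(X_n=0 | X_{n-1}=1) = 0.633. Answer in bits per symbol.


Stationary distribution: pi_0 = p10/(p01+p10) = 0.4292, pi_1 = 0.5708. Entropy rate H' = pi_0*H(p01) + pi_1*H(p10) = 0.4292*0.6295 + 0.5708*0.9483 = 0.8115

0.8115 bits/symbol


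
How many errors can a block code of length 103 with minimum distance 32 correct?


Correction capability = floor((d-1)/2) = floor((32-1)/2) = 15

15 errors


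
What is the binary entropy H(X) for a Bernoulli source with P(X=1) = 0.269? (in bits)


H = -p*log2(p) - (1-p)*log2(1-p). -0.269*log2(0.269) = 0.509573; -0.731*log2(0.731) = 0.330453. H = 0.509573 + 0.330453 = 0.84

0.84 bits


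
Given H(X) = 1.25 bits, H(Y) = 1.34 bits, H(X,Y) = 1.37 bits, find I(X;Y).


I(X;Y) = H(X) + H(Y) - H(X,Y) = 1.25 + 1.34 - 1.37 = 1.22

1.22 bits


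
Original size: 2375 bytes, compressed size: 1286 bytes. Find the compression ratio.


Ratio = original / compressed = 2375 / 1286 = 1.8468

1.8468


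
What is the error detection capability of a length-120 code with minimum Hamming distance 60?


Detection capability = d_min - 1 = 60 - 1 = 59

59 errors


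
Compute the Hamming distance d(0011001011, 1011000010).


Count differing positions: ^ . . . . . ^ . . ^ = 3 differences

3


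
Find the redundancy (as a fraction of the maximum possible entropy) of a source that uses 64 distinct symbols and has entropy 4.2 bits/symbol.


H_max = log2(K) = log2(64) = 6.0 bits/symbol. Redundancy = 1 - H/H_max = 1 - 4.2/6.0 = 1 - 0.7 = 0.3

0.3


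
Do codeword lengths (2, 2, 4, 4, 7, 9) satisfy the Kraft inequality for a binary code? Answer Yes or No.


Kraft sum = sum(2^(-l_i)) = 0.6348, need <= 1. Result: satisfied (a binary prefix-free code with these lengths exists)

Yes


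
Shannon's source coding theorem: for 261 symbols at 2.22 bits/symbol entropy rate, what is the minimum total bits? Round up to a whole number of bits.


Minimum bits >= n * H = 261 * 2.22 = 579.42, rounded up to a whole number of bits = 580

580 bits


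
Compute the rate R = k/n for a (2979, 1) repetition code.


Rate = k/n = 1/2979

1/2979


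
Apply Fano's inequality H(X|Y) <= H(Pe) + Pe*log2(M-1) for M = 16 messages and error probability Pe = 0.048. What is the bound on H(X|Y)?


H(Pe) = -Pe*log2(Pe) - (1-Pe)*log2(1-Pe) = -0.048*log2(0.048) - 0.952*log2(0.952) = 0.210279 + 0.067560 = 0.2778. Pe*log2(M-1) = 0.048*log2(15) = 0.187531. Bound = H(Pe) + Pe*log2(M-1) = 0.210279 + 0.067560 + 0.187531 = 0.4654

0.4654 bits


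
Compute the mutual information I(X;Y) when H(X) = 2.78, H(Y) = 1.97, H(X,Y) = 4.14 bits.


I(X;Y) = H(X) + H(Y) - H(X,Y) = 2.78 + 1.97 - 4.14 = 0.61

0.61 bits


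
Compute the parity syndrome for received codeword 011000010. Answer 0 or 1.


Syndrome = XOR of all bits = 0 XOR 1 XOR 1 XOR 0 XOR 0 XOR 0 XOR 0 XOR 1 XOR 0 = 1

1


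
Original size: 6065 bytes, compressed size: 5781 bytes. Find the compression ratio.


Ratio = original / compressed = 6065 / 5781 = 1.0491

1.0491


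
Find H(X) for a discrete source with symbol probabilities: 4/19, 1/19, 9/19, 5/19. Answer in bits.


H = -sum(p_i * log2(p_i)). Terms: -(4/19)*log2(4/19) = 0.473248; -(1/19)*log2(1/19) = 0.223575; -(9/19)*log2(9/19) = 0.510633; -(5/19)*log2(5/19) = 0.506842. H = 0.473248 + 0.223575 + 0.510633 + 0.506842 = 1.7143

1.7143 bits


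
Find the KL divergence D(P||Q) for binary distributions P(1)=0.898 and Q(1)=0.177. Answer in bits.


KL = p*log2(p/q) + (1-p)*log2((1-p)/(1-q)) = 0.898*log2(0.898/0.177) + 0.102*log2(0.102/0.823) = 1.7967

1.7967 bits


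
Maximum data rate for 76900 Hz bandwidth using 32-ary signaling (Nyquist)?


Rate = 2 * B * log2(M) = 2 * 76900 * 5.0 = 769000.0

769000.0 bps


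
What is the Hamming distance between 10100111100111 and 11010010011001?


Count differing positions: . ^ ^ ^ . ^ . ^ ^ ^ ^ ^ ^ . = 10 differences

10


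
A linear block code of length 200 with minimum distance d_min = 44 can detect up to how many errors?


Detection capability = d_min - 1 = 44 - 1 = 43

43 errors


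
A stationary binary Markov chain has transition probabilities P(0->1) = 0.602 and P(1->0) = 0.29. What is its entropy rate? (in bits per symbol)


Stationary distribution: pi_0 = p10/(p01+p10) = 0.3251, pi_1 = 0.6749. Entropy rate H' = pi_0*H(p01) + pi_1*H(p10) = 0.3251*0.9698 + 0.6749*0.8687 = 0.9016

0.9016 bits/symbol


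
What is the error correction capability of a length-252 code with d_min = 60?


Correction capability = floor((d-1)/2) = floor((60-1)/2) = 29

29 errors


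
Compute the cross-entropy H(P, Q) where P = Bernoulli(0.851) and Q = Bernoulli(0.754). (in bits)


H(P,Q) = -p*log2(q) - (1-p)*log2(1-q). -0.851*log2(0.754) = 0.346666; -0.149*log2(0.246) = 0.301467. H(P,Q) = 0.346666 + 0.301467 = 0.6481

0.6481 bits


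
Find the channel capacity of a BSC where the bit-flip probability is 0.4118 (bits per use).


H(p) = -p*log2(p) - (1-p)*log2(1-p) = -0.4118*log2(0.4118) - 0.5882*log2(0.5882) = 0.527098 + 0.450338 = 0.9774. C = 1 - H(p) = 1 - 0.9774 = 0.0226

0.0226 bits


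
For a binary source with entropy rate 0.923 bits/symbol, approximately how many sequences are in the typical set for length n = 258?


log2|A_typical| = nH = 258 * 0.923 = 238.134, so |A_typical| ~ 2^238.134 = 4.847e+71

4.847e+71


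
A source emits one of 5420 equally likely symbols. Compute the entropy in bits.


H = log2(n) = log2(5420) = 12.4041

12.4041 bits


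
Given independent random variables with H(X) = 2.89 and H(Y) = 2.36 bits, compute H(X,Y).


For independent variables, H(X,Y) = H(X) + H(Y) = 2.89 + 2.36 = 5.25

5.25 bits


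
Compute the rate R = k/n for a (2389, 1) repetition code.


Rate = k/n = 1/2389

1/2389


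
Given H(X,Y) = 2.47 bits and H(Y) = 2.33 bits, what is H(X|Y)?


H(X|Y) = H(X,Y) - H(Y) = 2.47 - 2.33 = 0.14

0.14 bits


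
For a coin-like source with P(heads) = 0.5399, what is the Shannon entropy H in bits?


H = -p*log2(p) - (1-p)*log2(1-p). -0.5399*log2(0.5399) = 0.480098; -0.4601*log2(0.4601) = 0.515303. H = 0.480098 + 0.515303 = 0.9954

0.9954 bits
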